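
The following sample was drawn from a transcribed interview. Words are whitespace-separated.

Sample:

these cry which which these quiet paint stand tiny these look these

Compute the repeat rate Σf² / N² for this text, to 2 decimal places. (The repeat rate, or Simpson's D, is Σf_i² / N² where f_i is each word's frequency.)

0.18

Frequencies: these:4, which:2, cry:1, quiet:1, paint:1, stand:1, tiny:1, look:1
Σf² = 26; N² = 144
Repeat rate = 26 / 144 = 0.18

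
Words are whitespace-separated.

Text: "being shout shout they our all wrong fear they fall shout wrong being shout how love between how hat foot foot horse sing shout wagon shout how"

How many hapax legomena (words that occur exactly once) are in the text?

Frequencies: shout:6, how:3, being:2, they:2, wrong:2, foot:2, our:1, all:1, fear:1, fall:1, love:1, between:1, hat:1, horse:1, sing:1, wagon:1
Hapax (freq=1): all, between, fall, fear, hat, horse, love, our, sing, wagon

10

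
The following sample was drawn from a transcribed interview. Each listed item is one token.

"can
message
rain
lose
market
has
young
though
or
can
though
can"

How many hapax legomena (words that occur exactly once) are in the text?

7

Frequencies: can:3, though:2, message:1, rain:1, lose:1, market:1, has:1, young:1, or:1
Hapax (freq=1): has, lose, market, message, or, rain, young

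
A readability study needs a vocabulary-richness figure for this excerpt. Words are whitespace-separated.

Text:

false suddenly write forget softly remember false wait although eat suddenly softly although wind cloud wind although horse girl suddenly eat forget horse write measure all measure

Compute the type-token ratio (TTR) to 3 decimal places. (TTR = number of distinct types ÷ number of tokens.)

N = 27 tokens, V = 15 types.
TTR = V / N = 15 / 27 = 0.556

0.556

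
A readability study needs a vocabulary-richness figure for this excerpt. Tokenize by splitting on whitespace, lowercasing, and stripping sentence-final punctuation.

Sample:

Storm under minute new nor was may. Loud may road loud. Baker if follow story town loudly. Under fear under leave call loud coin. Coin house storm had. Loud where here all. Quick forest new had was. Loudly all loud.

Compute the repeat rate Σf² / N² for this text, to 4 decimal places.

0.0513

Frequencies: loud:5, under:3, storm:2, new:2, was:2, may:2, loudly:2, coin:2, had:2, all:2, minute:1, nor:1, road:1, baker:1, if:1, follow:1, story:1, town:1, fear:1, leave:1, … (6 more, each freq 1)
Σf² = 82; N² = 1600
Repeat rate = 82 / 1600 = 0.0513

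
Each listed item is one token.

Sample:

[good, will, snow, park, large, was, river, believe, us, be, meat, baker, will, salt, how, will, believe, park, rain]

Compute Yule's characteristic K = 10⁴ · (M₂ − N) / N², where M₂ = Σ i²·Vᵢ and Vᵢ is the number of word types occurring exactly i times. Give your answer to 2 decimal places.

Frequencies: will:3, park:2, believe:2, good:1, snow:1, large:1, was:1, river:1, us:1, be:1, meat:1, baker:1, salt:1, how:1, rain:1
N = 19. Frequency spectrum: V_1=12, V_2=2, V_3=1
M₂ = 1²·12 + 2²·2 + 3²·1 = 29
K = 10000 × (29 − 19) / 19² = 277.01

277.01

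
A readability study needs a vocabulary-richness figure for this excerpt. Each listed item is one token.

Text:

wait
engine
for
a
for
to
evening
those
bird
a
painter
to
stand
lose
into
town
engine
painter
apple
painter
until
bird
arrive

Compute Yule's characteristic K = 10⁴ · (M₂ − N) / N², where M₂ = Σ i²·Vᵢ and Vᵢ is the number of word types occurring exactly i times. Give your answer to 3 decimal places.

302.457

Frequencies: painter:3, engine:2, for:2, a:2, to:2, bird:2, wait:1, evening:1, those:1, stand:1, lose:1, into:1, town:1, apple:1, until:1, arrive:1
N = 23. Frequency spectrum: V_1=10, V_2=5, V_3=1
M₂ = 1²·10 + 2²·5 + 3²·1 = 39
K = 10000 × (39 − 23) / 23² = 302.457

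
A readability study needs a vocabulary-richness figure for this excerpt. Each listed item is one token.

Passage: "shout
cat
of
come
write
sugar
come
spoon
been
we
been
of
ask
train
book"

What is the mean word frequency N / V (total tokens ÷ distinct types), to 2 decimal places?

N = 15 tokens, V = 12 types.
Mean frequency = N / V = 15 / 12 = 1.25

1.25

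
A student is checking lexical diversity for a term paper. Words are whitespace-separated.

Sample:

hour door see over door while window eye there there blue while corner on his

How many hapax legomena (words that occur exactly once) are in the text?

Frequencies: door:2, while:2, there:2, hour:1, see:1, over:1, window:1, eye:1, blue:1, corner:1, on:1, his:1
Hapax (freq=1): blue, corner, eye, his, hour, on, over, see, window

9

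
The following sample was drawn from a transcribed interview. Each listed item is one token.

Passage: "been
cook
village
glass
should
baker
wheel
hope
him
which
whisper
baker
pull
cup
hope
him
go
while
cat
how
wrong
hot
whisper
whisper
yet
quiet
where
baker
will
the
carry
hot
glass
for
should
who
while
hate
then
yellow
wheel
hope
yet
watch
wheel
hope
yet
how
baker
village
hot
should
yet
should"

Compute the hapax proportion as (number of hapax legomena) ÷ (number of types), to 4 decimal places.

0.6129

Frequencies: should:4, baker:4, hope:4, yet:4, wheel:3, whisper:3, hot:3, village:2, glass:2, him:2, while:2, how:2, been:1, cook:1, which:1, pull:1, cup:1, go:1, cat:1, wrong:1, … (11 more, each freq 1)
Hapax count = 19; type count = 31.
Ratio = 19 / 31 = 0.6129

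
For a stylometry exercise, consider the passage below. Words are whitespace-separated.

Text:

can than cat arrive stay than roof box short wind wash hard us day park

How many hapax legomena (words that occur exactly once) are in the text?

13

Frequencies: than:2, can:1, cat:1, arrive:1, stay:1, roof:1, box:1, short:1, wind:1, wash:1, hard:1, us:1, day:1, park:1
Hapax (freq=1): arrive, box, can, cat, day, hard, park, roof, short, stay, us, wash, wind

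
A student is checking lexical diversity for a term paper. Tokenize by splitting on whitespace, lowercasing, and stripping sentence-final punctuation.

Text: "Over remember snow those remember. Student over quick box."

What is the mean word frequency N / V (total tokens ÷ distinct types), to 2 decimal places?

N = 9 tokens, V = 7 types.
Mean frequency = N / V = 9 / 7 = 1.29

1.29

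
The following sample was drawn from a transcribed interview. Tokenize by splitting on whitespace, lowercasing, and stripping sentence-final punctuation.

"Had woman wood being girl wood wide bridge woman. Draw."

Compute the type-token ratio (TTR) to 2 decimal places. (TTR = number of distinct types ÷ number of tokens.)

N = 10 tokens, V = 8 types.
TTR = V / N = 8 / 10 = 0.80

0.80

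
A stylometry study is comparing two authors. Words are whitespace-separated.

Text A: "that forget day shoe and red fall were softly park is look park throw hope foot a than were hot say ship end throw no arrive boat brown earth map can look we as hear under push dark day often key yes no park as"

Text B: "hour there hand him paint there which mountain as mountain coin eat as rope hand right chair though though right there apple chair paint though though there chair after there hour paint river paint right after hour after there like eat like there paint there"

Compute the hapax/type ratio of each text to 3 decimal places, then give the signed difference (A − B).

0.478

A: hapax=30, V=37, ratio=0.811
B: hapax=6, V=18, ratio=0.333
Difference = 0.811 − 0.333 = 0.478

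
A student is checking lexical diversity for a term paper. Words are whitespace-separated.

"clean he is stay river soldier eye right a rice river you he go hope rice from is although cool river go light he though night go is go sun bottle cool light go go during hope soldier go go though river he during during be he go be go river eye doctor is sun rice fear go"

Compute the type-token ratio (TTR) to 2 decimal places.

0.43

N = 58 tokens, V = 25 types.
TTR = V / N = 25 / 58 = 0.43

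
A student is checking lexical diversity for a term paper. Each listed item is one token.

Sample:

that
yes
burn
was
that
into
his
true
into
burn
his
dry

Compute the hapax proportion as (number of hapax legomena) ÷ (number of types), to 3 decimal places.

0.500

Frequencies: that:2, burn:2, into:2, his:2, yes:1, was:1, true:1, dry:1
Hapax count = 4; type count = 8.
Ratio = 4 / 8 = 0.500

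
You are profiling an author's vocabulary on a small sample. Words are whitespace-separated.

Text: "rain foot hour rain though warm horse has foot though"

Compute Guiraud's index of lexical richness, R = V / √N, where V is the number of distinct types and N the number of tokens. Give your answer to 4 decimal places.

N = 10, V = 7.
√N = 3.162278
R = 7 / 3.162278 = 2.2136

2.2136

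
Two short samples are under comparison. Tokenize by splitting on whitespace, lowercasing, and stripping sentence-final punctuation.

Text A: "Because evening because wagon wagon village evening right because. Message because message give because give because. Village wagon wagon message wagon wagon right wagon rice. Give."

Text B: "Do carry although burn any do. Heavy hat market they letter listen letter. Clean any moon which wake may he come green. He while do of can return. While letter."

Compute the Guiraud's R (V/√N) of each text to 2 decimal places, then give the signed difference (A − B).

A: V=8, N=26, R=1.57
B: V=23, N=30, R=4.20
Difference = 1.57 − 4.20 = -2.63

-2.63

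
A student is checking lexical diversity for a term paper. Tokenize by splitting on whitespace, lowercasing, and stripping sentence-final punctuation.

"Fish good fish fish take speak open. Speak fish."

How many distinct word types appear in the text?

5

Distinct types: {fish, good, open, speak, take}
V = 5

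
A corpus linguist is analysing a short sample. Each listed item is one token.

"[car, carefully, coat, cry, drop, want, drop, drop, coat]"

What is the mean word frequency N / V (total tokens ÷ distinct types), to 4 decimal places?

1.5000

N = 9 tokens, V = 6 types.
Mean frequency = N / V = 9 / 6 = 1.5000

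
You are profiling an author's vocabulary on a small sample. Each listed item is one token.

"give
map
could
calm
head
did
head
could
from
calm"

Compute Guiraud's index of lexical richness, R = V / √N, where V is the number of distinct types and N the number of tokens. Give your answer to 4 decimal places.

N = 10, V = 7.
√N = 3.162278
R = 7 / 3.162278 = 2.2136

2.2136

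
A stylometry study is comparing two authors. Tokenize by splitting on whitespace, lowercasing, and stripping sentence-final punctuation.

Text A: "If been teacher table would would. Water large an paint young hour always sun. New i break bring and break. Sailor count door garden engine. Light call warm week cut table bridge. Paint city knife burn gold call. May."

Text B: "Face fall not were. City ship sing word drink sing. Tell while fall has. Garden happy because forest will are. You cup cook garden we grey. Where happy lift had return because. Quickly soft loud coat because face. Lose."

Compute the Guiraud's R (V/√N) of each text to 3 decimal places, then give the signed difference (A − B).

0.320

A: V=34, N=39, R=5.444
B: V=32, N=39, R=5.124
Difference = 5.444 − 5.124 = 0.320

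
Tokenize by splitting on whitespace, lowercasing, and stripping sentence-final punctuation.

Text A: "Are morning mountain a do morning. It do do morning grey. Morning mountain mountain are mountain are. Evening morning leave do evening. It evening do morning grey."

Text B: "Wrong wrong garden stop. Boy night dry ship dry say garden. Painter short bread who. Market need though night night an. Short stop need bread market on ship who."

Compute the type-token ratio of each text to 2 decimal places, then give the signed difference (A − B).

-0.26

TTR(A) = 9/27 = 0.33
TTR(B) = 17/29 = 0.59
Difference = 0.33 − 0.59 = -0.26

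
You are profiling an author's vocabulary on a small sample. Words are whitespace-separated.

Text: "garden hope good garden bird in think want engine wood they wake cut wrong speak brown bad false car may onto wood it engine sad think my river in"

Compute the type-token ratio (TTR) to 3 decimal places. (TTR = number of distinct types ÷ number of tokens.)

N = 29 tokens, V = 24 types.
TTR = V / N = 24 / 29 = 0.828

0.828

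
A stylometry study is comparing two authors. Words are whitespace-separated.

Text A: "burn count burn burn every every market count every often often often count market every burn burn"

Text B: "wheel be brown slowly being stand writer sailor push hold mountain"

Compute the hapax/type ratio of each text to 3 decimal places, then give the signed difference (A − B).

A: hapax=0, V=5, ratio=0.000
B: hapax=11, V=11, ratio=1.000
Difference = 0.000 − 1.000 = -1.000

-1.000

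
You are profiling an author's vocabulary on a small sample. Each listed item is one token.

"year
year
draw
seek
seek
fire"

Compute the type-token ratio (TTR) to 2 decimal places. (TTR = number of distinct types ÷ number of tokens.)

0.67

N = 6 tokens, V = 4 types.
TTR = V / N = 4 / 6 = 0.67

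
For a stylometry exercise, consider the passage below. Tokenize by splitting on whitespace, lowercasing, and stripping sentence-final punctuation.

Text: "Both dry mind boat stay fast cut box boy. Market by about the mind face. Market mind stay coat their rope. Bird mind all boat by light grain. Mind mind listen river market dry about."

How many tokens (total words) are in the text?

35

Tokens: both, dry, mind, boat, stay, fast, cut, box, boy, market, by, about, the, mind, face, market, mind, stay, coat, their, rope, bird, mind, all, boat, by, light, grain, mind, mind, listen, river, market, dry, about
N = 35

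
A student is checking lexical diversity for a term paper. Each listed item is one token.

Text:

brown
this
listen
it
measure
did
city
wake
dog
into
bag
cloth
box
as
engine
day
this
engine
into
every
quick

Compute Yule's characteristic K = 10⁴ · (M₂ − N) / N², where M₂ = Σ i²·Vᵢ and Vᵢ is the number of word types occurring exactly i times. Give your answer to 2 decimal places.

Frequencies: this:2, into:2, engine:2, brown:1, listen:1, it:1, measure:1, did:1, city:1, wake:1, dog:1, bag:1, cloth:1, box:1, as:1, day:1, every:1, quick:1
N = 21. Frequency spectrum: V_1=15, V_2=3
M₂ = 1²·15 + 2²·3 = 27
K = 10000 × (27 − 21) / 21² = 136.05

136.05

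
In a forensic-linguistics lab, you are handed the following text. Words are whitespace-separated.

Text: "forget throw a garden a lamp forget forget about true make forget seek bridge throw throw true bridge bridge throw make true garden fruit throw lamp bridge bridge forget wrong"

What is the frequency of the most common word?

Frequencies: forget:5, throw:5, bridge:5, true:3, a:2, garden:2, lamp:2, make:2, about:1, seek:1, fruit:1, wrong:1
Most common: 'forget' with frequency 5.

5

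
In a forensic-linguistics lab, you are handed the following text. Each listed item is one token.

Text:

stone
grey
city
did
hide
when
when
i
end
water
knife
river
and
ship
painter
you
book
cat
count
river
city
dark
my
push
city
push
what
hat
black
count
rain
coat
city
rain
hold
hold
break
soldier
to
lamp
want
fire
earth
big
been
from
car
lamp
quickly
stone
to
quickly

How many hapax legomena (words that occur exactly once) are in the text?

28

Frequencies: city:4, stone:2, when:2, river:2, count:2, push:2, rain:2, hold:2, to:2, lamp:2, quickly:2, grey:1, did:1, hide:1, i:1, end:1, water:1, knife:1, and:1, ship:1, … (19 more, each freq 1)
Hapax (freq=1): and, been, big, black, book, break, car, cat, coat, dark, did, earth, end, fire, from, grey, hat, hide, i, knife, my, painter, ship, soldier, want, water, what, you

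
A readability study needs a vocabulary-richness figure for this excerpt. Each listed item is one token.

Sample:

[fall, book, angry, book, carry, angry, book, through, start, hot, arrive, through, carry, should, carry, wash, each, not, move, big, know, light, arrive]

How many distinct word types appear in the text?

16

Distinct types: {angry, arrive, big, book, carry, each, fall, hot, know, light, move, not, should, start, through, wash}
V = 16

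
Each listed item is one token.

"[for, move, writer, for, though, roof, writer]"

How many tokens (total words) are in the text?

7

Tokens: for, move, writer, for, though, roof, writer
N = 7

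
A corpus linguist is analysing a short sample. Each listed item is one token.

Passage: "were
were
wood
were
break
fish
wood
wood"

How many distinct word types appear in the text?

4

Distinct types: {break, fish, were, wood}
V = 4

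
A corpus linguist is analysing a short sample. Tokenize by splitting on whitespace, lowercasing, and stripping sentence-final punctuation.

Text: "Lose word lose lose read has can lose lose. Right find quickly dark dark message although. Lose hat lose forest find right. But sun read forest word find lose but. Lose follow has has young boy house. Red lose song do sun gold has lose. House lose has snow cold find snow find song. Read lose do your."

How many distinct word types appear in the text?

Distinct types: {although, boy, but, can, cold, dark, do, find, follow, forest, gold, has, hat, house, lose, message, quickly, read, red, right, snow, song, sun, word, young, your}
V = 26

26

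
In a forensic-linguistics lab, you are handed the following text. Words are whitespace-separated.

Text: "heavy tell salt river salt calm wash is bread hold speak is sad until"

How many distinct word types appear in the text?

12

Distinct types: {bread, calm, heavy, hold, is, river, sad, salt, speak, tell, until, wash}
V = 12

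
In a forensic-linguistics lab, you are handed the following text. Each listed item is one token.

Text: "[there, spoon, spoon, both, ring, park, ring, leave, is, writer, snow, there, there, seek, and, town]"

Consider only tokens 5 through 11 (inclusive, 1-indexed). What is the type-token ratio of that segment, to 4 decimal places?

0.8571

Segment tokens 5–11: ring, park, ring, leave, is, writer, snow
Segment N = 7, segment V = 6.
TTR = 6 / 7 = 0.8571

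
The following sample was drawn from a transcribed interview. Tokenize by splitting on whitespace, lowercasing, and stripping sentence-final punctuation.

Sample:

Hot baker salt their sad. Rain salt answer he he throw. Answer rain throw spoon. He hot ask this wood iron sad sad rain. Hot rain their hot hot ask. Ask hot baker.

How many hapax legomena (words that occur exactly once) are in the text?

4

Frequencies: hot:6, rain:4, sad:3, he:3, ask:3, baker:2, salt:2, their:2, answer:2, throw:2, spoon:1, this:1, wood:1, iron:1
Hapax (freq=1): iron, spoon, this, wood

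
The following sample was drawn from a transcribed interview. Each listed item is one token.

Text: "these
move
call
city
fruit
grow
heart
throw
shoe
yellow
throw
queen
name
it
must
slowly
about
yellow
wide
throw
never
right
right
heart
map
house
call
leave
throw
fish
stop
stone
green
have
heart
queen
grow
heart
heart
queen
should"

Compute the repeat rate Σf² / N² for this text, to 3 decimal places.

0.052

Frequencies: heart:5, throw:4, queen:3, call:2, grow:2, yellow:2, right:2, these:1, move:1, city:1, fruit:1, shoe:1, name:1, it:1, must:1, slowly:1, about:1, wide:1, never:1, map:1, … (8 more, each freq 1)
Σf² = 87; N² = 1681
Repeat rate = 87 / 1681 = 0.052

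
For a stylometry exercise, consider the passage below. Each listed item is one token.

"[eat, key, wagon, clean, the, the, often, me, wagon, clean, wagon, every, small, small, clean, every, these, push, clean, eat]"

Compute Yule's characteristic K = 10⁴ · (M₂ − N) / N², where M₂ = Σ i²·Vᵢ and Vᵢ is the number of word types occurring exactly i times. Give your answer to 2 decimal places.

650.00

Frequencies: clean:4, wagon:3, eat:2, the:2, every:2, small:2, key:1, often:1, me:1, these:1, push:1
N = 20. Frequency spectrum: V_1=5, V_2=4, V_3=1, V_4=1
M₂ = 1²·5 + 2²·4 + 3²·1 + 4²·1 = 46
K = 10000 × (46 − 20) / 20² = 650.00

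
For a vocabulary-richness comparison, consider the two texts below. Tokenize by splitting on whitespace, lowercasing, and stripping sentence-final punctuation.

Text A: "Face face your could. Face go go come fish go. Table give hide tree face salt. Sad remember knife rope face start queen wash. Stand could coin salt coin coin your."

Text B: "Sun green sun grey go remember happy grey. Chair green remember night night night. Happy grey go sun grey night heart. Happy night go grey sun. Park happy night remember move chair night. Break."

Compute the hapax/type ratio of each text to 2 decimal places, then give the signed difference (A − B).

0.37

A: hapax=14, V=20, ratio=0.70
B: hapax=4, V=12, ratio=0.33
Difference = 0.70 − 0.33 = 0.37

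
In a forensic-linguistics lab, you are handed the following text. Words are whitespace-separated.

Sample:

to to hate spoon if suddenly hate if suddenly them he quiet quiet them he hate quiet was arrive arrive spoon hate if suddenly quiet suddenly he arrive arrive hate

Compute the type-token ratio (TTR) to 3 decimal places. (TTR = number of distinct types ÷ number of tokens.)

N = 30 tokens, V = 10 types.
TTR = V / N = 10 / 30 = 0.333

0.333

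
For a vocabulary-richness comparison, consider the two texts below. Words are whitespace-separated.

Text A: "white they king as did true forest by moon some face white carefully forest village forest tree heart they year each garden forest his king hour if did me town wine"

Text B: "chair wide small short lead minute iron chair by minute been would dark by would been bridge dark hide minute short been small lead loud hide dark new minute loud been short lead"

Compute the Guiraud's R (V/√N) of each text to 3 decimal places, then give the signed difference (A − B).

1.700

A: V=24, N=31, R=4.311
B: V=15, N=33, R=2.611
Difference = 4.311 − 2.611 = 1.700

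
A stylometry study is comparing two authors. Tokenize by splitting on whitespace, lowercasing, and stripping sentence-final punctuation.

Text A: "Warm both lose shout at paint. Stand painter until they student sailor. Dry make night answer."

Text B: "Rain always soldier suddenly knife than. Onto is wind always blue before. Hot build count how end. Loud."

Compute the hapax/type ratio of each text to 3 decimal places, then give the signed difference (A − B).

A: hapax=16, V=16, ratio=1.000
B: hapax=16, V=17, ratio=0.941
Difference = 1.000 − 0.941 = 0.059

0.059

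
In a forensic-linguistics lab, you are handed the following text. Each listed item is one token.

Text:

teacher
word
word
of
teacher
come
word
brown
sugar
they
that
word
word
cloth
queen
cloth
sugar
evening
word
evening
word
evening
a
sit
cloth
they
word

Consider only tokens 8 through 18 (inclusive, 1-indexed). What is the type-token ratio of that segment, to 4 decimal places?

0.7273

Segment tokens 8–18: brown, sugar, they, that, word, word, cloth, queen, cloth, sugar, evening
Segment N = 11, segment V = 8.
TTR = 8 / 11 = 0.7273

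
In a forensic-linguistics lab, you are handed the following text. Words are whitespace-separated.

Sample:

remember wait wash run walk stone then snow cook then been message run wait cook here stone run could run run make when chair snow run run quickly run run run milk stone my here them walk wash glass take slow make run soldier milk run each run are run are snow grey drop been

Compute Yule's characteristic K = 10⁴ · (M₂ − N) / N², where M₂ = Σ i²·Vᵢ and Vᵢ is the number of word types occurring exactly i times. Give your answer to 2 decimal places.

707.44

Frequencies: run:14, stone:3, snow:3, wait:2, wash:2, walk:2, then:2, cook:2, been:2, here:2, make:2, milk:2, are:2, remember:1, message:1, could:1, when:1, chair:1, quickly:1, my:1, … (8 more, each freq 1)
N = 55. Frequency spectrum: V_1=15, V_2=10, V_3=2, V_14=1
M₂ = 1²·15 + 2²·10 + 3²·2 + 14²·1 = 269
K = 10000 × (269 − 55) / 55² = 707.44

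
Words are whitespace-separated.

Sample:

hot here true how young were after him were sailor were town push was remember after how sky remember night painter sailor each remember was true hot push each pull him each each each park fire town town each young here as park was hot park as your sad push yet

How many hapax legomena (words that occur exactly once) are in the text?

8

Frequencies: each:6, hot:3, were:3, town:3, push:3, was:3, remember:3, park:3, here:2, true:2, how:2, young:2, after:2, him:2, sailor:2, as:2, sky:1, night:1, painter:1, pull:1, … (4 more, each freq 1)
Hapax (freq=1): fire, night, painter, pull, sad, sky, yet, your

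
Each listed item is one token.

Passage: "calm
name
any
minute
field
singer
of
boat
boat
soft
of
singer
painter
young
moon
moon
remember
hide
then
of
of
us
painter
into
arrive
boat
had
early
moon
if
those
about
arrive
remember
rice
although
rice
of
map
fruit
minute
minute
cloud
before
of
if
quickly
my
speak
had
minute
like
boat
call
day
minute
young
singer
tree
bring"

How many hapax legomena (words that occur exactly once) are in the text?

Frequencies: of:6, minute:5, boat:4, singer:3, moon:3, painter:2, young:2, remember:2, arrive:2, had:2, if:2, rice:2, calm:1, name:1, any:1, field:1, soft:1, hide:1, then:1, us:1, … (17 more, each freq 1)
Hapax (freq=1): about, although, any, before, bring, call, calm, cloud, day, early, field, fruit, hide, into, like, map, my, name, quickly, soft, speak, then, those, tree, us

25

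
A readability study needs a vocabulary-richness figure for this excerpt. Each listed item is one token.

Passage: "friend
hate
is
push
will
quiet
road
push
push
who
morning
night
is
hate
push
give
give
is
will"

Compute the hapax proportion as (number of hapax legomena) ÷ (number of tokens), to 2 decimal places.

Frequencies: push:4, is:3, hate:2, will:2, give:2, friend:1, quiet:1, road:1, who:1, morning:1, night:1
Hapax count = 6; token count = 19.
Ratio = 6 / 19 = 0.32

0.32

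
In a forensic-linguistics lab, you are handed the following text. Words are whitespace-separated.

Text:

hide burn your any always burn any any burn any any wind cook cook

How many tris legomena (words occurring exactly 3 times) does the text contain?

Frequencies: any:5, burn:3, cook:2, hide:1, your:1, always:1, wind:1
Words with frequency 3: burn

1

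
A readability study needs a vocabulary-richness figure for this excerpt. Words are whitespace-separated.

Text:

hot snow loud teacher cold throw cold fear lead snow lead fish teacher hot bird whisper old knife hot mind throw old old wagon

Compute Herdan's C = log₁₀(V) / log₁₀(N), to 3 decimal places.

N = 24, V = 15.
log₁₀(V) = 1.176091, log₁₀(N) = 1.380211
C = 1.176091 / 1.380211 = 0.852

0.852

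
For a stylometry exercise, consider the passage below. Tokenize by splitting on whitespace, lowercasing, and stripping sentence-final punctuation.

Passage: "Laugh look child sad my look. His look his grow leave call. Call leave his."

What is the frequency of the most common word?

3

Frequencies: look:3, his:3, leave:2, call:2, laugh:1, child:1, sad:1, my:1, grow:1
Most common: 'look' with frequency 3.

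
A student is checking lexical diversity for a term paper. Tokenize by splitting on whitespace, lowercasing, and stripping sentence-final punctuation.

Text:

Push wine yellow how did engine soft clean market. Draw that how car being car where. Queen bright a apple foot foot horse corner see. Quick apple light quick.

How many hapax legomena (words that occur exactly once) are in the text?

Frequencies: how:2, car:2, apple:2, foot:2, quick:2, push:1, wine:1, yellow:1, did:1, engine:1, soft:1, clean:1, market:1, draw:1, that:1, being:1, where:1, queen:1, bright:1, a:1, … (4 more, each freq 1)
Hapax (freq=1): a, being, bright, clean, corner, did, draw, engine, horse, light, market, push, queen, see, soft, that, where, wine, yellow

19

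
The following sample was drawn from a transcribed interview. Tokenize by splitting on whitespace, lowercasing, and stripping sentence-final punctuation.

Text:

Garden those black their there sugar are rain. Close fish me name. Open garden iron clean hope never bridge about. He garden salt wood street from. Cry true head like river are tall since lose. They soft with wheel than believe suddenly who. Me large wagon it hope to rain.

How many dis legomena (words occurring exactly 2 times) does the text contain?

4

Frequencies: garden:3, are:2, rain:2, me:2, hope:2, those:1, black:1, their:1, there:1, sugar:1, close:1, fish:1, name:1, open:1, iron:1, clean:1, never:1, bridge:1, about:1, he:1, … (24 more, each freq 1)
Words with frequency 2: are, hope, me, rain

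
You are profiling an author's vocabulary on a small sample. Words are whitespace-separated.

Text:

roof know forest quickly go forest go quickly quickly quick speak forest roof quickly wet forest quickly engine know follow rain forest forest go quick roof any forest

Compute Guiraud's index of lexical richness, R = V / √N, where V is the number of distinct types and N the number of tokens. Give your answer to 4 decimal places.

2.2678

N = 28, V = 12.
√N = 5.291503
R = 12 / 5.291503 = 2.2678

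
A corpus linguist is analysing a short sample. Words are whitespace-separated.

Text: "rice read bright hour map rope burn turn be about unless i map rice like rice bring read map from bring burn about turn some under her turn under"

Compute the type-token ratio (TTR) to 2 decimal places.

N = 29 tokens, V = 18 types.
TTR = V / N = 18 / 29 = 0.62

0.62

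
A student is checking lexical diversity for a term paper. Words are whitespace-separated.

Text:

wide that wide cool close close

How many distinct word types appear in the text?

Distinct types: {close, cool, that, wide}
V = 4

4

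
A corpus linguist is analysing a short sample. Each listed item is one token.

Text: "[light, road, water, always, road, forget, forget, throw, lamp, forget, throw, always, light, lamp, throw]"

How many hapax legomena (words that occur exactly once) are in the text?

1

Frequencies: forget:3, throw:3, light:2, road:2, always:2, lamp:2, water:1
Hapax (freq=1): water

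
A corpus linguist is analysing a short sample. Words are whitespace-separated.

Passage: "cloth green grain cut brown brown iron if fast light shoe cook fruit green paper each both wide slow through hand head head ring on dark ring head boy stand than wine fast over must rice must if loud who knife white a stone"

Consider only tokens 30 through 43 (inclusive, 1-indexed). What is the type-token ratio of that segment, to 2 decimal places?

Segment tokens 30–43: stand, than, wine, fast, over, must, rice, must, if, loud, who, knife, white, a
Segment N = 14, segment V = 13.
TTR = 13 / 14 = 0.93

0.93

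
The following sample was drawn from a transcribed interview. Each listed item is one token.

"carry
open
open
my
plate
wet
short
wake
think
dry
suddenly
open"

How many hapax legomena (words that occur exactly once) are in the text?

9

Frequencies: open:3, carry:1, my:1, plate:1, wet:1, short:1, wake:1, think:1, dry:1, suddenly:1
Hapax (freq=1): carry, dry, my, plate, short, suddenly, think, wake, wet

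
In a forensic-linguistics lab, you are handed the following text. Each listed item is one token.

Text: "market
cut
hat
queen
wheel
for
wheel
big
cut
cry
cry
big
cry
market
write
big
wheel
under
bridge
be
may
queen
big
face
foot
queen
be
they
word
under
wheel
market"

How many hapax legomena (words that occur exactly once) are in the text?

9

Frequencies: wheel:4, big:4, market:3, queen:3, cry:3, cut:2, under:2, be:2, hat:1, for:1, write:1, bridge:1, may:1, face:1, foot:1, they:1, word:1
Hapax (freq=1): bridge, face, foot, for, hat, may, they, word, write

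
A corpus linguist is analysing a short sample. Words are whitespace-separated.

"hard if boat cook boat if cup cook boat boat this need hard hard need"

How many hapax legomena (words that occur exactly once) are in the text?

Frequencies: boat:4, hard:3, if:2, cook:2, need:2, cup:1, this:1
Hapax (freq=1): cup, this

2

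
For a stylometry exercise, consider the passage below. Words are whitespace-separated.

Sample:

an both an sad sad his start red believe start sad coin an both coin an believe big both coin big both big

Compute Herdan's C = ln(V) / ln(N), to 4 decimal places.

0.7008

N = 23, V = 9.
ln(V) = 2.197225, ln(N) = 3.135494
C = 2.197225 / 3.135494 = 0.7008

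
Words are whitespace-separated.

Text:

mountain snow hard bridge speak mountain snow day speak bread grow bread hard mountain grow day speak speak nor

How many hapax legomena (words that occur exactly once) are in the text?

Frequencies: speak:4, mountain:3, snow:2, hard:2, day:2, bread:2, grow:2, bridge:1, nor:1
Hapax (freq=1): bridge, nor

2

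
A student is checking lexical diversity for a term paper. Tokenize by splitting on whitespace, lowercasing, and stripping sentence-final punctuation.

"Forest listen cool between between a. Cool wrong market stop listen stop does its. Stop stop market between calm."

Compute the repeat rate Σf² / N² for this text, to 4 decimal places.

Frequencies: stop:4, between:3, listen:2, cool:2, market:2, forest:1, a:1, wrong:1, does:1, its:1, calm:1
Σf² = 43; N² = 361
Repeat rate = 43 / 361 = 0.1191

0.1191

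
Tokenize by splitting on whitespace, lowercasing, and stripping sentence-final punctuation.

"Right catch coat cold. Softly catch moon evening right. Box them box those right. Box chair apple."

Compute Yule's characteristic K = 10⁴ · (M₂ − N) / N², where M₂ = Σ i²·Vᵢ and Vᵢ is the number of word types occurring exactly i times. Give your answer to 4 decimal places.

484.4291

Frequencies: right:3, box:3, catch:2, coat:1, cold:1, softly:1, moon:1, evening:1, them:1, those:1, chair:1, apple:1
N = 17. Frequency spectrum: V_1=9, V_2=1, V_3=2
M₂ = 1²·9 + 2²·1 + 3²·2 = 31
K = 10000 × (31 − 17) / 17² = 484.4291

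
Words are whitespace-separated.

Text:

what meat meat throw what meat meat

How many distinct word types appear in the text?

3

Distinct types: {meat, throw, what}
V = 3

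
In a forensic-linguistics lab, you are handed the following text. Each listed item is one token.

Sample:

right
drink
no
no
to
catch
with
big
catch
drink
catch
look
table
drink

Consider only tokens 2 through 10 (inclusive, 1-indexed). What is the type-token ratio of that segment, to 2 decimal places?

Segment tokens 2–10: drink, no, no, to, catch, with, big, catch, drink
Segment N = 9, segment V = 6.
TTR = 6 / 9 = 0.67

0.67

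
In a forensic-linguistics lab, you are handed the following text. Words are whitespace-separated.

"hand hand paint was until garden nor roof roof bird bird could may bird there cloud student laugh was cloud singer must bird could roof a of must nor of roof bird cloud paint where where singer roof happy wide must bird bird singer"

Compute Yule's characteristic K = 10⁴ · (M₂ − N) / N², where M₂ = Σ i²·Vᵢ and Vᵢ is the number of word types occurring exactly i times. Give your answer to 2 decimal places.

Frequencies: bird:7, roof:5, cloud:3, singer:3, must:3, hand:2, paint:2, was:2, nor:2, could:2, of:2, where:2, until:1, garden:1, may:1, there:1, student:1, laugh:1, a:1, happy:1, … (1 more, each freq 1)
N = 44. Frequency spectrum: V_1=9, V_2=7, V_3=3, V_5=1, V_7=1
M₂ = 1²·9 + 2²·7 + 3²·3 + 5²·1 + 7²·1 = 138
K = 10000 × (138 − 44) / 44² = 485.54

485.54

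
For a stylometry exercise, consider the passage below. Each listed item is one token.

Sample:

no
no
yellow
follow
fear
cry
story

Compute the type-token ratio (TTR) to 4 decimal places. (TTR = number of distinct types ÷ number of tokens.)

N = 7 tokens, V = 6 types.
TTR = V / N = 6 / 7 = 0.8571

0.8571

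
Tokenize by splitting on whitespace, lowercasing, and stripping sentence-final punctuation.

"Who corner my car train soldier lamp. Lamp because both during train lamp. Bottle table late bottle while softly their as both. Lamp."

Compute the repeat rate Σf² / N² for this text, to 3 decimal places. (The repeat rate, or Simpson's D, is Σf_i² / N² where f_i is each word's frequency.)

0.078

Frequencies: lamp:4, train:2, both:2, bottle:2, who:1, corner:1, my:1, car:1, soldier:1, because:1, during:1, table:1, late:1, while:1, softly:1, their:1, as:1
Σf² = 41; N² = 529
Repeat rate = 41 / 529 = 0.078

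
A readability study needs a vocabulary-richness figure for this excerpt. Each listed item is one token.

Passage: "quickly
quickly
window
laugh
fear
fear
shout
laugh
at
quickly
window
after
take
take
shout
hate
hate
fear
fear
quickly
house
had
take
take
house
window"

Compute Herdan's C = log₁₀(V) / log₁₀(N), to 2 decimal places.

0.74

N = 26, V = 11.
log₁₀(V) = 1.041393, log₁₀(N) = 1.414973
C = 1.041393 / 1.414973 = 0.74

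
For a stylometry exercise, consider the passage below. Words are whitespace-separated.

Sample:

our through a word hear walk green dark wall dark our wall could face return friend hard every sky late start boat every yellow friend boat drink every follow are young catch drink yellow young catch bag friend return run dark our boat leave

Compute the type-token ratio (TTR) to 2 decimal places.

0.64

N = 44 tokens, V = 28 types.
TTR = V / N = 28 / 44 = 0.64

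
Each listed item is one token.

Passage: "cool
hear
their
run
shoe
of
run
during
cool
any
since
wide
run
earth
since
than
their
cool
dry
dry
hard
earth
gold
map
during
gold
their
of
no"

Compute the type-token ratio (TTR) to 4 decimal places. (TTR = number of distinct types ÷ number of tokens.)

0.5862

N = 29 tokens, V = 17 types.
TTR = V / N = 17 / 29 = 0.5862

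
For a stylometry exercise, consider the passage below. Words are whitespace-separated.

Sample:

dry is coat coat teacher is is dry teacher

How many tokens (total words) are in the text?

Tokens: dry, is, coat, coat, teacher, is, is, dry, teacher
N = 9

9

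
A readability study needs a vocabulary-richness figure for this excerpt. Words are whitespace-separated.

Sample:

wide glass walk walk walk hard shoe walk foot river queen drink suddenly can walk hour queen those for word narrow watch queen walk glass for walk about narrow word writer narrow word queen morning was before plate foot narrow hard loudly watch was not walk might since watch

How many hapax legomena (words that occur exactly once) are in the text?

Frequencies: walk:8, queen:4, narrow:4, word:3, watch:3, glass:2, hard:2, foot:2, for:2, was:2, wide:1, shoe:1, river:1, drink:1, suddenly:1, can:1, hour:1, those:1, about:1, writer:1, … (7 more, each freq 1)
Hapax (freq=1): about, before, can, drink, hour, loudly, might, morning, not, plate, river, shoe, since, suddenly, those, wide, writer

17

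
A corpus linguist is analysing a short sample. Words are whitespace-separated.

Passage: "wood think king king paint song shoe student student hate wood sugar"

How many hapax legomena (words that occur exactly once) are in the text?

Frequencies: wood:2, king:2, student:2, think:1, paint:1, song:1, shoe:1, hate:1, sugar:1
Hapax (freq=1): hate, paint, shoe, song, sugar, think

6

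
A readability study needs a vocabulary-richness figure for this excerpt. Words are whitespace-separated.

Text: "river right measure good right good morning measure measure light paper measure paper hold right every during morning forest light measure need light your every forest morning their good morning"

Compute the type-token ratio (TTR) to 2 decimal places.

0.47

N = 30 tokens, V = 14 types.
TTR = V / N = 14 / 30 = 0.47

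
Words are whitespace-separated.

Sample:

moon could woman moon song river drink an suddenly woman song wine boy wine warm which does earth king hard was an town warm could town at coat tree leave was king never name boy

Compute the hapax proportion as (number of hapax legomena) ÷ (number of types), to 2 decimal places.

Frequencies: moon:2, could:2, woman:2, song:2, an:2, wine:2, boy:2, warm:2, king:2, was:2, town:2, river:1, drink:1, suddenly:1, which:1, does:1, earth:1, hard:1, at:1, coat:1, … (4 more, each freq 1)
Hapax count = 13; type count = 24.
Ratio = 13 / 24 = 0.54

0.54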